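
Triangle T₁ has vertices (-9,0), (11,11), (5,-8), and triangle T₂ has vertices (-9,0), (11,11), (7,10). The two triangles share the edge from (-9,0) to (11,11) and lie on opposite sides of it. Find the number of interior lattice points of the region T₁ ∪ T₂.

The union is the simple quadrilateral with vertices (-9,0), (5,-8), (11,11), (7,10) in order.
Using the shoelace formula, 2A = |((-9)·(-8) − 5·0) + (5·11 − 11·(-8)) + (11·10 − 7·11) + (7·0 − (-9)·10)| = 338, so the area is 169.
Summing gcd(|Δx|,|Δy|) over the edges gives the boundary count: gcd(14,8) + gcd(6,19) + gcd(4,1) + gcd(16,10) = 2+1+1+2 = 6.
By Pick's theorem I = A − B/2 + 1 = 169 − 6/2 + 1 = 167.

167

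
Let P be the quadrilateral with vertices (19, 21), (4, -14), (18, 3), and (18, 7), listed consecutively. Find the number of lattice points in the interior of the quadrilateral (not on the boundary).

Using the shoelace formula, 2A = |[19·(-14) − 4·21] + [4·3 − 18·(-14)] + [18·7 − 18·3] + [18·21 − 19·7]| = 231, so the area is 115.5.
Summing gcd(|Δx|,|Δy|) over the edges gives the boundary count: gcd(15,35) + gcd(14,17) + gcd(0,4) + gcd(1,14) = 5+1+4+1 = 11.
By Pick's theorem A = I + B/2 − 1, so I = 115.5 − 11/2 + 1 = 111.

111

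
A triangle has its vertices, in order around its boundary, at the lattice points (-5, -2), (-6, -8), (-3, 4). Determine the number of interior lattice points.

1

Using the shoelace formula, 2A = |[(-5)·(-8) − (-6)·(-2)] + [(-6)·4 − (-3)·(-8)] + [(-3)·(-2) − (-5)·4]| = 6, so the area is 3.
Along each edge there are gcd(|Δx|,|Δy|)+1 lattice points, so counting each shared vertex once the boundary has gcd(1,6) + gcd(3,12) + gcd(2,6) = 1+3+2 = 6.
By Pick's theorem A = I + B/2 − 1, so I = 3 − 6/2 + 1 = 1.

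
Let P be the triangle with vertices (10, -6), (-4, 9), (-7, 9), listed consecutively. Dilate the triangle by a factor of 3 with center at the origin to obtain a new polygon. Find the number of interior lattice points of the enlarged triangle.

Using the shoelace formula, 2A = |[10·9 − (-4)·(-6)] + [(-4)·9 − (-7)·9] + [(-7)·(-6) − 10·9]| = 45, so the area is 45/2.
The number of boundary lattice points is Σ gcd(|Δx|,|Δy|) = gcd(14,15) + gcd(3,0) + gcd(17,15) = 1+3+1 = 5.
Scaling by 3 multiplies the area by 3² = 9 (so the new area is 202.5) and multiplies the boundary lattice-point count by 3, giving 15.
By Pick's theorem, the interior count of the dilated polygon is 202.5 − 15/2 + 1 = 196.

196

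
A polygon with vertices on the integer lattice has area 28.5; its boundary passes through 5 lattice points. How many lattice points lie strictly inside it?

Pick's theorem A = I + B/2 − 1 rearranges to I = A − B/2 + 1 = 28.5 − 5/2 + 1 = 27.

27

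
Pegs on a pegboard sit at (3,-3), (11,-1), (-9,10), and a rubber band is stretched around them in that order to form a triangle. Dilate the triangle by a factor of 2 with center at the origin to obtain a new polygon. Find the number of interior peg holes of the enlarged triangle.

Using the shoelace formula, 2A = |(3·(-1) − 11·(-3)) + (11·10 − (-9)·(-1)) + ((-9)·(-3) − 3·10)| = 128, so the area is 64.
The number of boundary lattice points is Σ gcd(|Δx|,|Δy|) = gcd(8,2) + gcd(20,11) + gcd(12,13) = 2+1+1 = 4.
Scaling by 2 multiplies the area by 2² = 4 (so the new area is 256) and multiplies the boundary lattice-point count by 2, giving 8.
By Pick's theorem, the interior count of the dilated polygon is 256 − 8/2 + 1 = 253.

253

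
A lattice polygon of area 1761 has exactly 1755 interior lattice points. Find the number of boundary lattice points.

Pick's theorem gives A = I + B/2 − 1, so B = 2(A − I + 1) = 2(1761 − 1755 + 1) = 14.

14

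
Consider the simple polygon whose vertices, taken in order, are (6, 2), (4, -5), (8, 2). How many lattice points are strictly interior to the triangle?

6

By the shoelace formula, twice the signed area is |[6·(-5) − 4·2] + [4·2 − 8·(-5)] + [8·2 − 6·2]| = 14, so the area is 7.
Along each edge there are gcd(|Δx|,|Δy|)+1 lattice points, so counting each shared vertex once the boundary has gcd(2,7) + gcd(4,7) + gcd(2,0) = 1+1+2 = 4.
By Pick's theorem A = I + B/2 − 1, so I = 7 − 4/2 + 1 = 6.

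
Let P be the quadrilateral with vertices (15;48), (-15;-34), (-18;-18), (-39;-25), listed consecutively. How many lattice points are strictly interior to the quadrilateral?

936

Using the shoelace formula, 2A = |[15·(-34) − (-15)·48] + [(-15)·(-18) − (-18)·(-34)] + [(-18)·(-25) − (-39)·(-18)] + [(-39)·48 − 15·(-25)]| = 1881, so the area is 1881/2.
The number of boundary lattice points is Σ gcd(|Δx|,|Δy|) = gcd(30,82) + gcd(3,16) + gcd(21,7) + gcd(54,73) = 2+1+7+1 = 11.
Pick's theorem gives I = A − B/2 + 1 = 1881/2 − 11/2 + 1 = 936.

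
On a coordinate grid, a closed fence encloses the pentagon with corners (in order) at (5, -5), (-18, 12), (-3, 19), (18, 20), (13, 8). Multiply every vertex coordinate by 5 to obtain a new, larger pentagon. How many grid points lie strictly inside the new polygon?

Using the shoelace formula, 2A = |(5·12 − (-18)·(-5)) + ((-18)·19 − (-3)·12) + ((-3)·20 − 18·19) + (18·8 − 13·20) + (13·(-5) − 5·8)| = 959, so the area is 959/2.
Summing gcd(|Δx|,|Δy|) over the edges gives the boundary count: gcd(23,17) + gcd(15,7) + gcd(21,1) + gcd(5,12) + gcd(8,13) = 1+1+1+1+1 = 5.
Scaling by 5 multiplies the area by 5² = 25 (so the new area is 23975/2) and multiplies the boundary lattice-point count by 5, giving 25.
By Pick's theorem, the interior count of the dilated polygon is 23975/2 − 25/2 + 1 = 11976.

11976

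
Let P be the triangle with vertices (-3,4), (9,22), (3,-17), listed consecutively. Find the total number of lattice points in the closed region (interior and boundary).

187

The shoelace formula gives twice the area as |((-3)·22 − 9·4) + (9·(-17) − 3·22) + (3·4 − (-3)·(-17))| = 360, so the area is 180.
Summing gcd(|Δx|,|Δy|) over the edges gives the boundary count: gcd(12,18) + gcd(6,39) + gcd(6,21) = 6+3+3 = 12.
Pick's theorem gives I = A − B/2 + 1 = 180 − 12/2 + 1 = 175, so the closed region contains I + B = 175 + 12 = 187 lattice points.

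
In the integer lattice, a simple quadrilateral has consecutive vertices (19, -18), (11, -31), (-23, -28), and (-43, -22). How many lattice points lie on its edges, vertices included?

Along each edge there are gcd(|Δx|,|Δy|)+1 lattice points, so counting each shared vertex once the boundary has gcd(8,13) + gcd(34,3) + gcd(20,6) + gcd(62,4) = 1+1+2+2 = 6.

6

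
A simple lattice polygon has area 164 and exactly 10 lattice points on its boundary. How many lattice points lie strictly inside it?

160

From Pick's theorem, I = A − B/2 + 1 = 164 − 10/2 + 1 = 160.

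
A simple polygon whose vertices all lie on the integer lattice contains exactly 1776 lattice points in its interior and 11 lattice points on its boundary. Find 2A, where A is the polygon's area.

By Pick's theorem, A = I + B/2 − 1 = 1776 + 11/2 − 1 = 3561/2.
Hence 2A = 3561.

3561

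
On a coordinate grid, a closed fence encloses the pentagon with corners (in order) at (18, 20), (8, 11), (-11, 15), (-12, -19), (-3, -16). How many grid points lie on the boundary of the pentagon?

9

Summing gcd(|Δx|,|Δy|) over the edges gives the boundary count: gcd(10,9) + gcd(19,4) + gcd(1,34) + gcd(9,3) + gcd(21,36) = 1+1+1+3+3 = 9.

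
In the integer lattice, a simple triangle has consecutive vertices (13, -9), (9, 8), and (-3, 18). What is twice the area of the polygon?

Using the shoelace formula, 2A = |(13·8 − 9·(-9)) + (9·18 − (-3)·8) + ((-3)·(-9) − 13·18)| = 164, so the area is 82.

164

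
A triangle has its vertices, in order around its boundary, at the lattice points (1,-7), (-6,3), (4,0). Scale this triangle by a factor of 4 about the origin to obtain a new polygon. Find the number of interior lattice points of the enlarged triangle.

By the shoelace formula, twice the signed area is |[1·3 − (-6)·(-7)] + [(-6)·0 − 4·3] + [4·(-7) − 1·0]| = 79, so the area is 39.5.
Along each edge there are gcd(|Δx|,|Δy|)+1 lattice points, so counting each shared vertex once the boundary has gcd(7,10) + gcd(10,3) + gcd(3,7) = 1+1+1 = 3.
Scaling by 4 multiplies the area by 4² = 16 (so the new area is 632) and multiplies the boundary lattice-point count by 4, giving 12.
By Pick's theorem, the interior count of the dilated polygon is 632 − 12/2 + 1 = 627.

627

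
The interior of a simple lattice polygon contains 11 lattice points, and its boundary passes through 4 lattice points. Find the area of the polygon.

Pick's theorem states A = I + B/2 − 1, so A = 11 + 4/2 − 1 = 12.

12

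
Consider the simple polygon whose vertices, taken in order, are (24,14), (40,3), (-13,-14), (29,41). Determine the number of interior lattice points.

856

Using the shoelace formula, 2A = |[24·3 − 40·14] + [40·(-14) − (-13)·3] + [(-13)·41 − 29·(-14)] + [29·14 − 24·41]| = 1714, so the area is 857.
Along each edge there are gcd(|Δx|,|Δy|)+1 lattice points, so counting each shared vertex once the boundary has gcd(16,11) + gcd(53,17) + gcd(42,55) + gcd(5,27) = 1+1+1+1 = 4.
Pick's theorem gives I = A − B/2 + 1 = 857 − 4/2 + 1 = 856.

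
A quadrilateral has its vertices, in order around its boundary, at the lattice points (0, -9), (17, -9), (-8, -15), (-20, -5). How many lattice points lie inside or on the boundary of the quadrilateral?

The shoelace formula gives twice the area as |[0·(-9) − 17·(-9)] + [17·(-15) − (-8)·(-9)] + [(-8)·(-5) − (-20)·(-15)] + [(-20)·(-9) − 0·(-5)]| = 254, so the area is 127.
The number of boundary lattice points is Σ gcd(|Δx|,|Δy|) = gcd(17,0) + gcd(25,6) + gcd(12,10) + gcd(20,4) = 17+1+2+4 = 24.
Pick's theorem gives I = A − B/2 + 1 = 127 − 24/2 + 1 = 116, so the closed region contains I + B = 116 + 24 = 140 lattice points.

140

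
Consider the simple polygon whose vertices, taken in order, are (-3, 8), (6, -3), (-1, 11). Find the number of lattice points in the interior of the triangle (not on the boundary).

By the shoelace formula, twice the signed area is |[(-3)·(-3) − 6·8] + [6·11 − (-1)·(-3)] + [(-1)·8 − (-3)·11]| = 49, so the area is 49/2.
Along each edge there are gcd(|Δx|,|Δy|)+1 lattice points, so counting each shared vertex once the boundary has gcd(9,11) + gcd(7,14) + gcd(2,3) = 1+7+1 = 9.
By Pick's theorem A = I + B/2 − 1, so I = 49/2 − 9/2 + 1 = 21.

21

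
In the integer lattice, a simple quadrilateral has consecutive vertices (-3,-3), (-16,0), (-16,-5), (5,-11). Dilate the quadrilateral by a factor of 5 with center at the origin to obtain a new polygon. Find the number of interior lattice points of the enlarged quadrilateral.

2271

Using the shoelace formula, 2A = |((-3)·0 − (-16)·(-3)) + ((-16)·(-5) − (-16)·0) + ((-16)·(-11) − 5·(-5)) + (5·(-3) − (-3)·(-11))| = 185, so the area is 92.5.
Summing gcd(|Δx|,|Δy|) over the edges gives the boundary count: gcd(13,3) + gcd(0,5) + gcd(21,6) + gcd(8,8) = 1+5+3+8 = 17.
Scaling by 5 multiplies the area by 5² = 25 (so the new area is 4625/2) and multiplies the boundary lattice-point count by 5, giving 85.
By Pick's theorem, the interior count of the dilated polygon is 4625/2 − 85/2 + 1 = 2271.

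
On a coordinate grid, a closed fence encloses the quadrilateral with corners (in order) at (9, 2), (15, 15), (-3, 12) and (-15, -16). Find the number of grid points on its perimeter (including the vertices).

Summing gcd(|Δx|,|Δy|) over the edges gives the boundary count: gcd(6,13) + gcd(18,3) + gcd(12,28) + gcd(24,18) = 1+3+4+6 = 14.

14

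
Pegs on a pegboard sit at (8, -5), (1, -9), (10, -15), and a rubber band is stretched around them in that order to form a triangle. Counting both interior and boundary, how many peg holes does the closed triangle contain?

43

By the shoelace formula, twice the signed area is |[8·(-9) − 1·(-5)] + [1·(-15) − 10·(-9)] + [10·(-5) − 8·(-15)]| = 78, so the area is 39.
The number of boundary lattice points is Σ gcd(|Δx|,|Δy|) = gcd(7,4) + gcd(9,6) + gcd(2,10) = 1+3+2 = 6.
Pick's theorem gives I = A − B/2 + 1 = 39 − 6/2 + 1 = 37, so the closed region contains I + B = 37 + 6 = 43 lattice points.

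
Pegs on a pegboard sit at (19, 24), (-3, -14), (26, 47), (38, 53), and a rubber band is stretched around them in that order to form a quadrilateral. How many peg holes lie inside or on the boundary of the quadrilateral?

The shoelace formula gives twice the area as |[19·(-14) − (-3)·24] + [(-3)·47 − 26·(-14)] + [26·53 − 38·47] + [38·24 − 19·53]| = 474, so the area is 237.
The number of boundary lattice points is Σ gcd(|Δx|,|Δy|) = gcd(22,38) + gcd(29,61) + gcd(12,6) + gcd(19,29) = 2+1+6+1 = 10.
Pick's theorem gives I = A − B/2 + 1 = 237 − 10/2 + 1 = 233, so the closed region contains I + B = 233 + 10 = 243 lattice points.

243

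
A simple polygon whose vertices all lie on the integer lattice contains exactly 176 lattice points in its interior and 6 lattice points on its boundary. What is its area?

By Pick's theorem, A = I + B/2 − 1 = 176 + 6/2 − 1 = 178.

178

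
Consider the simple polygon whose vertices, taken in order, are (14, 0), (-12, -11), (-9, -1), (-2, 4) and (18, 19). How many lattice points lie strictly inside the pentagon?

324

By the shoelace formula, twice the signed area is |[14·(-11) − (-12)·0] + [(-12)·(-1) − (-9)·(-11)] + [(-9)·4 − (-2)·(-1)] + [(-2)·19 − 18·4] + [18·0 − 14·19]| = 655, so the area is 655/2.
The number of boundary lattice points is Σ gcd(|Δx|,|Δy|) = gcd(26,11) + gcd(3,10) + gcd(7,5) + gcd(20,15) + gcd(4,19) = 1+1+1+5+1 = 9.
By Pick's theorem A = I + B/2 − 1, so I = 655/2 − 9/2 + 1 = 324.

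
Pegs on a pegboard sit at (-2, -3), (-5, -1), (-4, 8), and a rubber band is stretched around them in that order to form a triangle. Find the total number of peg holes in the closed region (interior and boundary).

The shoelace formula gives twice the area as |[(-2)·(-1) − (-5)·(-3)] + [(-5)·8 − (-4)·(-1)] + [(-4)·(-3) − (-2)·8]| = 29, so the area is 14.5.
Along each edge there are gcd(|Δx|,|Δy|)+1 lattice points, so counting each shared vertex once the boundary has gcd(3,2) + gcd(1,9) + gcd(2,11) = 1+1+1 = 3.
Pick's theorem gives I = A − B/2 + 1 = 14.5 − 3/2 + 1 = 14, so the closed region contains I + B = 14 + 3 = 17 lattice points.

17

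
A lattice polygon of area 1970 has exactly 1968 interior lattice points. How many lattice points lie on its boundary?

6

Pick's theorem gives A = I + B/2 − 1, so B = 2(A − I + 1) = 2(1970 − 1968 + 1) = 6.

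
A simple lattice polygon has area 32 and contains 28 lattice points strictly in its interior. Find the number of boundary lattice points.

Pick's theorem gives A = I + B/2 − 1, so B = 2(A − I + 1) = 2(32 − 28 + 1) = 10.

10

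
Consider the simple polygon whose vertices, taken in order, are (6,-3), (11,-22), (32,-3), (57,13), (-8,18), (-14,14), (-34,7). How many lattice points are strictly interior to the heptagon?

1424

By the shoelace formula, twice the signed area is |[6·(-22) − 11·(-3)] + [11·(-3) − 32·(-22)] + [32·13 − 57·(-3)] + [57·18 − (-8)·13] + [(-8)·14 − (-14)·18] + [(-14)·7 − (-34)·14] + [(-34)·(-3) − 6·7]| = 2867, so the area is 1433.5.
The number of boundary lattice points is Σ gcd(|Δx|,|Δy|) = gcd(5,19) + gcd(21,19) + gcd(25,16) + gcd(65,5) + gcd(6,4) + gcd(20,7) + gcd(40,10) = 1+1+1+5+2+1+10 = 21.
Pick's theorem gives I = A − B/2 + 1 = 1433.5 − 21/2 + 1 = 1424.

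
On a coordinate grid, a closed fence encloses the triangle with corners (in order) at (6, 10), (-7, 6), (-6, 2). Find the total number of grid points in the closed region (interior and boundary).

The shoelace formula gives twice the area as |(6·6 − (-7)·10) + ((-7)·2 − (-6)·6) + ((-6)·10 − 6·2)| = 56, so the area is 28.
Along each edge there are gcd(|Δx|,|Δy|)+1 lattice points, so counting each shared vertex once the boundary has gcd(13,4) + gcd(1,4) + gcd(12,8) = 1+1+4 = 6.
Pick's theorem gives I = A − B/2 + 1 = 28 − 6/2 + 1 = 26, so the closed region contains I + B = 26 + 6 = 32 lattice points.

32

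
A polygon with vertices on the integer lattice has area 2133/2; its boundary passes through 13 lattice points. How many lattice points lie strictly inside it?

1061

Pick's theorem A = I + B/2 − 1 rearranges to I = A − B/2 + 1 = 2133/2 − 13/2 + 1 = 1061.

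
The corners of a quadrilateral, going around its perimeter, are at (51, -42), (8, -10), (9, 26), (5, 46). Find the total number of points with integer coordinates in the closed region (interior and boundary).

1079

The shoelace formula gives twice the area as |[51·(-10) − 8·(-42)] + [8·26 − 9·(-10)] + [9·46 − 5·26] + [5·(-42) − 51·46]| = 2148, so the area is 1074.
The number of boundary lattice points is Σ gcd(|Δx|,|Δy|) = gcd(43,32) + gcd(1,36) + gcd(4,20) + gcd(46,88) = 1+1+4+2 = 8.
Pick's theorem gives I = A − B/2 + 1 = 1074 − 8/2 + 1 = 1071, so the closed region contains I + B = 1071 + 8 = 1079 lattice points.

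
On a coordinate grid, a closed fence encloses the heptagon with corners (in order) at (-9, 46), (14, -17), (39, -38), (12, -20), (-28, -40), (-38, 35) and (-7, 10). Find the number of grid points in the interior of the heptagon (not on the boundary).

2277

Using the shoelace formula, 2A = |((-9)·(-17) − 14·46) + (14·(-38) − 39·(-17)) + (39·(-20) − 12·(-38)) + (12·(-40) − (-28)·(-20)) + ((-28)·35 − (-38)·(-40)) + ((-38)·10 − (-7)·35) + ((-7)·46 − (-9)·10)| = 4591, so the area is 4591/2.
Summing gcd(|Δx|,|Δy|) over the edges gives the boundary count: gcd(23,63) + gcd(25,21) + gcd(27,18) + gcd(40,20) + gcd(10,75) + gcd(31,25) + gcd(2,36) = 1+1+9+20+5+1+2 = 39.
Pick's theorem gives I = A − B/2 + 1 = 4591/2 − 39/2 + 1 = 2277.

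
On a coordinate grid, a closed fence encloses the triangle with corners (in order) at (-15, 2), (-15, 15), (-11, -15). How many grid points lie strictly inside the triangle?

Using the shoelace formula, 2A = |((-15)·15 − (-15)·2) + ((-15)·(-15) − (-11)·15) + ((-11)·2 − (-15)·(-15))| = 52, so the area is 26.
The number of boundary lattice points is Σ gcd(|Δx|,|Δy|) = gcd(0,13) + gcd(4,30) + gcd(4,17) = 13+2+1 = 16.
By Pick's theorem A = I + B/2 − 1, so I = 26 − 16/2 + 1 = 19.

19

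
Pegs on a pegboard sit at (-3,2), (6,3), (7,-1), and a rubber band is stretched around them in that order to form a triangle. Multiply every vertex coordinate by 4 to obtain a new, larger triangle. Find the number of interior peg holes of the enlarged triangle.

The shoelace formula gives twice the area as |[(-3)·3 − 6·2] + [6·(-1) − 7·3] + [7·2 − (-3)·(-1)]| = 37, so the area is 37/2.
Along each edge there are gcd(|Δx|,|Δy|)+1 lattice points, so counting each shared vertex once the boundary has gcd(9,1) + gcd(1,4) + gcd(10,3) = 1+1+1 = 3.
Scaling by 4 multiplies the area by 4² = 16 (so the new area is 296) and multiplies the boundary lattice-point count by 4, giving 12.
By Pick's theorem, the interior count of the dilated polygon is 296 − 12/2 + 1 = 291.

291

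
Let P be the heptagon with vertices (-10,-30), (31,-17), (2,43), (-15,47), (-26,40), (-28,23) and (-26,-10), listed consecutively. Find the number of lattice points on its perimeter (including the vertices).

Along each edge there are gcd(|Δx|,|Δy|)+1 lattice points, so counting each shared vertex once the boundary has gcd(41,13) + gcd(29,60) + gcd(17,4) + gcd(11,7) + gcd(2,17) + gcd(2,33) + gcd(16,20) = 1+1+1+1+1+1+4 = 10.

10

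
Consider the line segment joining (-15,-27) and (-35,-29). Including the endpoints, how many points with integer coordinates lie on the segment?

3

The number of lattice points on a segment between lattice points is gcd(|Δx|,|Δy|) + 1 = gcd(20,2) + 1 = 2 + 1 = 3.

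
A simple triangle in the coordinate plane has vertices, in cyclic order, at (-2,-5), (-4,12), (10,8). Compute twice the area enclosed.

Using the shoelace formula, 2A = |[(-2)·12 − (-4)·(-5)] + [(-4)·8 − 10·12] + [10·(-5) − (-2)·8]| = 230, so the area is 115.

230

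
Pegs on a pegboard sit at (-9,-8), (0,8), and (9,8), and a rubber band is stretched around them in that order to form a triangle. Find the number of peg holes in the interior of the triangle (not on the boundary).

67

By the shoelace formula, twice the signed area is |[(-9)·8 − 0·(-8)] + [0·8 − 9·8] + [9·(-8) − (-9)·8]| = 144, so the area is 72.
Summing gcd(|Δx|,|Δy|) over the edges gives the boundary count: gcd(9,16) + gcd(9,0) + gcd(18,16) = 1+9+2 = 12.
Pick's theorem gives I = A − B/2 + 1 = 72 − 12/2 + 1 = 67.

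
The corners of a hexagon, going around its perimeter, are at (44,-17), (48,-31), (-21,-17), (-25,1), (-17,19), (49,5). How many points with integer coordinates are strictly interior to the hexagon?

2490

By the shoelace formula, twice the signed area is |(44·(-31) − 48·(-17)) + (48·(-17) − (-21)·(-31)) + ((-21)·1 − (-25)·(-17)) + ((-25)·19 − (-17)·1) + ((-17)·5 − 49·19) + (49·(-17) − 44·5)| = 4988, so the area is 2494.
Summing gcd(|Δx|,|Δy|) over the edges gives the boundary count: gcd(4,14) + gcd(69,14) + gcd(4,18) + gcd(8,18) + gcd(66,14) + gcd(5,22) = 2+1+2+2+2+1 = 10.
By Pick's theorem A = I + B/2 − 1, so I = 2494 − 10/2 + 1 = 2490.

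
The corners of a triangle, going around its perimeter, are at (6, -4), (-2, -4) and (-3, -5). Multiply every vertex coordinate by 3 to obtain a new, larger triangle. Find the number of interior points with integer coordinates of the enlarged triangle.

22

Using the shoelace formula, 2A = |[6·(-4) − (-2)·(-4)] + [(-2)·(-5) − (-3)·(-4)] + [(-3)·(-4) − 6·(-5)]| = 8, so the area is 4.
The number of boundary lattice points is Σ gcd(|Δx|,|Δy|) = gcd(8,0) + gcd(1,1) + gcd(9,1) = 8+1+1 = 10.
Scaling by 3 multiplies the area by 3² = 9 (so the new area is 36) and multiplies the boundary lattice-point count by 3, giving 30.
By Pick's theorem, the interior count of the dilated polygon is 36 − 30/2 + 1 = 22.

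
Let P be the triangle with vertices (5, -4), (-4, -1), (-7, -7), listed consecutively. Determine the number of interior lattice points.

28

The shoelace formula gives twice the area as |(5·(-1) − (-4)·(-4)) + ((-4)·(-7) − (-7)·(-1)) + ((-7)·(-4) − 5·(-7))| = 63, so the area is 63/2.
Summing gcd(|Δx|,|Δy|) over the edges gives the boundary count: gcd(9,3) + gcd(3,6) + gcd(12,3) = 3+3+3 = 9.
By Pick's theorem A = I + B/2 − 1, so I = 63/2 − 9/2 + 1 = 28.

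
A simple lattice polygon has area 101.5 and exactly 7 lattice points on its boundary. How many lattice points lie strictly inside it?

99

From Pick's theorem, I = A − B/2 + 1 = 101.5 − 7/2 + 1 = 99.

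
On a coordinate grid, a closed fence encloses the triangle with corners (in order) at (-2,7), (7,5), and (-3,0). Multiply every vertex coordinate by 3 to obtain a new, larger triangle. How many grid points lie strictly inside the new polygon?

283

Using the shoelace formula, 2A = |((-2)·5 − 7·7) + (7·0 − (-3)·5) + ((-3)·7 − (-2)·0)| = 65, so the area is 32.5.
Along each edge there are gcd(|Δx|,|Δy|)+1 lattice points, so counting each shared vertex once the boundary has gcd(9,2) + gcd(10,5) + gcd(1,7) = 1+5+1 = 7.
Scaling by 3 multiplies the area by 3² = 9 (so the new area is 292.5) and multiplies the boundary lattice-point count by 3, giving 21.
By Pick's theorem, the interior count of the dilated polygon is 292.5 − 21/2 + 1 = 283.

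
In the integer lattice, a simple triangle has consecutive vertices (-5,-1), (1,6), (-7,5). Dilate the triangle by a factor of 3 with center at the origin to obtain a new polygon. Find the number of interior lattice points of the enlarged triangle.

The shoelace formula gives twice the area as |[(-5)·6 − 1·(-1)] + [1·5 − (-7)·6] + [(-7)·(-1) − (-5)·5]| = 50, so the area is 25.
The number of boundary lattice points is Σ gcd(|Δx|,|Δy|) = gcd(6,7) + gcd(8,1) + gcd(2,6) = 1+1+2 = 4.
Scaling by 3 multiplies the area by 3² = 9 (so the new area is 225) and multiplies the boundary lattice-point count by 3, giving 12.
By Pick's theorem, the interior count of the dilated polygon is 225 − 12/2 + 1 = 220.

220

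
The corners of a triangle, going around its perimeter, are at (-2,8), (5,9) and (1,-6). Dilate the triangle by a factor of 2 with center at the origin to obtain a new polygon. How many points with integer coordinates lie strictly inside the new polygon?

200

Using the shoelace formula, 2A = |((-2)·9 − 5·8) + (5·(-6) − 1·9) + (1·8 − (-2)·(-6))| = 101, so the area is 101/2.
The number of boundary lattice points is Σ gcd(|Δx|,|Δy|) = gcd(7,1) + gcd(4,15) + gcd(3,14) = 1+1+1 = 3.
Scaling by 2 multiplies the area by 2² = 4 (so the new area is 202) and multiplies the boundary lattice-point count by 2, giving 6.
By Pick's theorem, the interior count of the dilated polygon is 202 − 6/2 + 1 = 200.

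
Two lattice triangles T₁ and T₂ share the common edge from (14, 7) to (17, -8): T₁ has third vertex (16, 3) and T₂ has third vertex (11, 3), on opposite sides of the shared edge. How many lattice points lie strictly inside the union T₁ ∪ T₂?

36

The union is the simple quadrilateral with vertices (14, 7), (16, 3), (17, -8), (11, 3) in order.
By the shoelace formula, twice the signed area is |[14·3 − 16·7] + [16·(-8) − 17·3] + [17·3 − 11·(-8)] + [11·7 − 14·3]| = 75, so the area is 37.5.
Summing gcd(|Δx|,|Δy|) over the edges gives the boundary count: gcd(2,4) + gcd(1,11) + gcd(6,11) + gcd(3,4) = 2+1+1+1 = 5.
By Pick's theorem I = A − B/2 + 1 = 37.5 − 5/2 + 1 = 36.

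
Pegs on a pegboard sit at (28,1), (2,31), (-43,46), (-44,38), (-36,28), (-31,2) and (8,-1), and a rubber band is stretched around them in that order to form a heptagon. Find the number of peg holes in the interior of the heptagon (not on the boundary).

The shoelace formula gives twice the area as |(28·31 − 2·1) + (2·46 − (-43)·31) + ((-43)·38 − (-44)·46) + ((-44)·28 − (-36)·38) + ((-36)·2 − (-31)·28) + ((-31)·(-1) − 8·2) + (8·1 − 28·(-1))| = 3664, so the area is 1832.
Summing gcd(|Δx|,|Δy|) over the edges gives the boundary count: gcd(26,30) + gcd(45,15) + gcd(1,8) + gcd(8,10) + gcd(5,26) + gcd(39,3) + gcd(20,2) = 2+15+1+2+1+3+2 = 26.
By Pick's theorem A = I + B/2 − 1, so I = 1832 − 26/2 + 1 = 1820.

1820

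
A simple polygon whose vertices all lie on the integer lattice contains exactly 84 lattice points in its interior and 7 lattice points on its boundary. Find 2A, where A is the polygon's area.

173

By Pick's theorem, A = I + B/2 − 1 = 84 + 7/2 − 1 = 173/2.
Hence 2A = 173.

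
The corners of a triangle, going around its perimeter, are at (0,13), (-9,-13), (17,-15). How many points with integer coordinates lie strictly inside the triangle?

346

Using the shoelace formula, 2A = |(0·(-13) − (-9)·13) + ((-9)·(-15) − 17·(-13)) + (17·13 − 0·(-15))| = 694, so the area is 347.
The number of boundary lattice points is Σ gcd(|Δx|,|Δy|) = gcd(9,26) + gcd(26,2) + gcd(17,28) = 1+2+1 = 4.
By Pick's theorem A = I + B/2 − 1, so I = 347 − 4/2 + 1 = 346.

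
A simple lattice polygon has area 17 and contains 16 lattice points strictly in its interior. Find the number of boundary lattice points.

Pick's theorem gives A = I + B/2 − 1, so B = 2(A − I + 1) = 2(17 − 16 + 1) = 4.

4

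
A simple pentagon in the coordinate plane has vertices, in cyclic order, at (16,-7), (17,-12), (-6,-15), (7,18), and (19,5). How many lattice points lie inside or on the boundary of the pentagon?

466

Using the shoelace formula, 2A = |[16·(-12) − 17·(-7)] + [17·(-15) − (-6)·(-12)] + [(-6)·18 − 7·(-15)] + [7·5 − 19·18] + [19·(-7) − 16·5]| = 923, so the area is 461.5.
Along each edge there are gcd(|Δx|,|Δy|)+1 lattice points, so counting each shared vertex once the boundary has gcd(1,5) + gcd(23,3) + gcd(13,33) + gcd(12,13) + gcd(3,12) = 1+1+1+1+3 = 7.
Pick's theorem gives I = A − B/2 + 1 = 461.5 − 7/2 + 1 = 459, so the closed region contains I + B = 459 + 7 = 466 lattice points.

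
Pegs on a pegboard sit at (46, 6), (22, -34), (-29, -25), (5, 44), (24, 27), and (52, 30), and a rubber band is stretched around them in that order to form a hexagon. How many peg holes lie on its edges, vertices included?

20

Summing gcd(|Δx|,|Δy|) over the edges gives the boundary count: gcd(24,40) + gcd(51,9) + gcd(34,69) + gcd(19,17) + gcd(28,3) + gcd(6,24) = 8+3+1+1+1+6 = 20.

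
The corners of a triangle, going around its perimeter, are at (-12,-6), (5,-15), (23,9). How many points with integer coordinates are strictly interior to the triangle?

280

Using the shoelace formula, 2A = |[(-12)·(-15) − 5·(-6)] + [5·9 − 23·(-15)] + [23·(-6) − (-12)·9]| = 570, so the area is 285.
Summing gcd(|Δx|,|Δy|) over the edges gives the boundary count: gcd(17,9) + gcd(18,24) + gcd(35,15) = 1+6+5 = 12.
Pick's theorem gives I = A − B/2 + 1 = 285 − 12/2 + 1 = 280.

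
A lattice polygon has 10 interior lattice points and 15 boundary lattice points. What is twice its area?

Pick's theorem states A = I + B/2 − 1, so A = 10 + 15/2 − 1 = 33/2.
Hence 2A = 33.

33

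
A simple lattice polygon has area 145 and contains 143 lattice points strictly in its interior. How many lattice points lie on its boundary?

Pick's theorem gives A = I + B/2 − 1, so B = 2(A − I + 1) = 2(145 − 143 + 1) = 6.

6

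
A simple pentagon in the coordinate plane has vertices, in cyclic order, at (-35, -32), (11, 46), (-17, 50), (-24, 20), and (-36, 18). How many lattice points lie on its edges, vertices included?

10

Summing gcd(|Δx|,|Δy|) over the edges gives the boundary count: gcd(46,78) + gcd(28,4) + gcd(7,30) + gcd(12,2) + gcd(1,50) = 2+4+1+2+1 = 10.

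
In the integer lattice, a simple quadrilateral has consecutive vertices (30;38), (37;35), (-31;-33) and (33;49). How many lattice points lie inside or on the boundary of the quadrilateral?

606

Using the shoelace formula, 2A = |[30·35 − 37·38] + [37·(-33) − (-31)·35] + [(-31)·49 − 33·(-33)] + [33·38 − 30·49]| = 1138, so the area is 569.
Along each edge there are gcd(|Δx|,|Δy|)+1 lattice points, so counting each shared vertex once the boundary has gcd(7,3) + gcd(68,68) + gcd(64,82) + gcd(3,11) = 1+68+2+1 = 72.
Pick's theorem gives I = A − B/2 + 1 = 569 − 72/2 + 1 = 534, so the closed region contains I + B = 534 + 72 = 606 lattice points.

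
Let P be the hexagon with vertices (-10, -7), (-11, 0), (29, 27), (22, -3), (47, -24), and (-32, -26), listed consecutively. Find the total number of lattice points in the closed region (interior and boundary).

The shoelace formula gives twice the area as |((-10)·0 − (-11)·(-7)) + ((-11)·27 − 29·0) + (29·(-3) − 22·27) + (22·(-24) − 47·(-3)) + (47·(-26) − (-32)·(-24)) + ((-32)·(-7) − (-10)·(-26))| = 3468, so the area is 1734.
Along each edge there are gcd(|Δx|,|Δy|)+1 lattice points, so counting each shared vertex once the boundary has gcd(1,7) + gcd(40,27) + gcd(7,30) + gcd(25,21) + gcd(79,2) + gcd(22,19) = 1+1+1+1+1+1 = 6.
Pick's theorem gives I = A − B/2 + 1 = 1734 − 6/2 + 1 = 1732, so the closed region contains I + B = 1732 + 6 = 1738 lattice points.

1738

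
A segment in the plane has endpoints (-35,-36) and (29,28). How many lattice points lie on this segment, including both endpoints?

The number of lattice points on a segment between lattice points is gcd(|Δx|,|Δy|) + 1 = gcd(64,64) + 1 = 64 + 1 = 65.

65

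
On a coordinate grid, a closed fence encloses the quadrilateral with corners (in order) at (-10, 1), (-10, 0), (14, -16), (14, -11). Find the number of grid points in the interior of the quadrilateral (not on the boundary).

The shoelace formula gives twice the area as |[(-10)·0 − (-10)·1] + [(-10)·(-16) − 14·0] + [14·(-11) − 14·(-16)] + [14·1 − (-10)·(-11)]| = 144, so the area is 72.
Along each edge there are gcd(|Δx|,|Δy|)+1 lattice points, so counting each shared vertex once the boundary has gcd(0,1) + gcd(24,16) + gcd(0,5) + gcd(24,12) = 1+8+5+12 = 26.
Pick's theorem gives I = A − B/2 + 1 = 72 − 26/2 + 1 = 60.

60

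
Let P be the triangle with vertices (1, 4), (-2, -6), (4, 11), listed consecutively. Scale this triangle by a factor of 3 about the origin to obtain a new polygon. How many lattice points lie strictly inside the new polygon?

37

By the shoelace formula, twice the signed area is |(1·(-6) − (-2)·4) + ((-2)·11 − 4·(-6)) + (4·4 − 1·11)| = 9, so the area is 4.5.
Summing gcd(|Δx|,|Δy|) over the edges gives the boundary count: gcd(3,10) + gcd(6,17) + gcd(3,7) = 1+1+1 = 3.
Scaling by 3 multiplies the area by 3² = 9 (so the new area is 81/2) and multiplies the boundary lattice-point count by 3, giving 9.
By Pick's theorem, the interior count of the dilated polygon is 81/2 − 9/2 + 1 = 37.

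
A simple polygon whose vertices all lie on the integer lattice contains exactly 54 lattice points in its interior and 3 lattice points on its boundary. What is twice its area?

109

By Pick's theorem, A = I + B/2 − 1 = 54 + 3/2 − 1 = 109/2.
Hence 2A = 109.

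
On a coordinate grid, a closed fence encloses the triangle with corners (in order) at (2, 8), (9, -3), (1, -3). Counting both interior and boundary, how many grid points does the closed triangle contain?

50

The shoelace formula gives twice the area as |[2·(-3) − 9·8] + [9·(-3) − 1·(-3)] + [1·8 − 2·(-3)]| = 88, so the area is 44.
The number of boundary lattice points is Σ gcd(|Δx|,|Δy|) = gcd(7,11) + gcd(8,0) + gcd(1,11) = 1+8+1 = 10.
Pick's theorem gives I = A − B/2 + 1 = 44 − 10/2 + 1 = 40, so the closed region contains I + B = 40 + 10 = 50 lattice points.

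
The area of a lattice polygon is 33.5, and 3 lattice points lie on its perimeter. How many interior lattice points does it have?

33

From Pick's theorem, I = A − B/2 + 1 = 33.5 − 3/2 + 1 = 33.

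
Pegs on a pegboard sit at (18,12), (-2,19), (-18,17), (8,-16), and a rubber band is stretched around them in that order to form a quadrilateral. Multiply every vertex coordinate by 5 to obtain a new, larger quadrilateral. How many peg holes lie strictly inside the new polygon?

15111

Using the shoelace formula, 2A = |[18·19 − (-2)·12] + [(-2)·17 − (-18)·19] + [(-18)·(-16) − 8·17] + [8·12 − 18·(-16)]| = 1210, so the area is 605.
Summing gcd(|Δx|,|Δy|) over the edges gives the boundary count: gcd(20,7) + gcd(16,2) + gcd(26,33) + gcd(10,28) = 1+2+1+2 = 6.
Scaling by 5 multiplies the area by 5² = 25 (so the new area is 15125) and multiplies the boundary lattice-point count by 5, giving 30.
By Pick's theorem, the interior count of the dilated polygon is 15125 − 30/2 + 1 = 15111.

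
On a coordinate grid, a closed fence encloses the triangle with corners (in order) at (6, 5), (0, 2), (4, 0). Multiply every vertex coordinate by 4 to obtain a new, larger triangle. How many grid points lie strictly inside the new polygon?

181

By the shoelace formula, twice the signed area is |[6·2 − 0·5] + [0·0 − 4·2] + [4·5 − 6·0]| = 24, so the area is 12.
Along each edge there are gcd(|Δx|,|Δy|)+1 lattice points, so counting each shared vertex once the boundary has gcd(6,3) + gcd(4,2) + gcd(2,5) = 3+2+1 = 6.
Scaling by 4 multiplies the area by 4² = 16 (so the new area is 192) and multiplies the boundary lattice-point count by 4, giving 24.
By Pick's theorem, the interior count of the dilated polygon is 192 − 24/2 + 1 = 181.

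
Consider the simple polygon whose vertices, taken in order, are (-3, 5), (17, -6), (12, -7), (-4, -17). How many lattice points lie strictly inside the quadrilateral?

207

Using the shoelace formula, 2A = |((-3)·(-6) − 17·5) + (17·(-7) − 12·(-6)) + (12·(-17) − (-4)·(-7)) + ((-4)·5 − (-3)·(-17))| = 417, so the area is 417/2.
Along each edge there are gcd(|Δx|,|Δy|)+1 lattice points, so counting each shared vertex once the boundary has gcd(20,11) + gcd(5,1) + gcd(16,10) + gcd(1,22) = 1+1+2+1 = 5.
Pick's theorem gives I = A − B/2 + 1 = 417/2 − 5/2 + 1 = 207.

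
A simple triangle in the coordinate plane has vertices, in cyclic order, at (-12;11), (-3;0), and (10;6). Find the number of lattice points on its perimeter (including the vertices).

3

Along each edge there are gcd(|Δx|,|Δy|)+1 lattice points, so counting each shared vertex once the boundary has gcd(9,11) + gcd(13,6) + gcd(22,5) = 1+1+1 = 3.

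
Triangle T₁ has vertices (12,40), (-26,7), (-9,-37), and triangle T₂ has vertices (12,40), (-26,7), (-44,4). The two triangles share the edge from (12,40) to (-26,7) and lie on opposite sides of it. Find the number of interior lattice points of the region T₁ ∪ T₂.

1350

The union is the simple quadrilateral with vertices (12,40), (-9,-37), (-26,7), (-44,4) in order.
The shoelace formula gives twice the area as |(12·(-37) − (-9)·40) + ((-9)·7 − (-26)·(-37)) + ((-26)·4 − (-44)·7) + ((-44)·40 − 12·4)| = 2713, so the area is 1356.5.
Summing gcd(|Δx|,|Δy|) over the edges gives the boundary count: gcd(21,77) + gcd(17,44) + gcd(18,3) + gcd(56,36) = 7+1+3+4 = 15.
By Pick's theorem I = A − B/2 + 1 = 1356.5 − 15/2 + 1 = 1350.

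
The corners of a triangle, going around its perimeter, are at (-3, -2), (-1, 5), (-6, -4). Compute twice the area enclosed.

Using the shoelace formula, 2A = |[(-3)·5 − (-1)·(-2)] + [(-1)·(-4) − (-6)·5] + [(-6)·(-2) − (-3)·(-4)]| = 17, so the area is 17/2.

17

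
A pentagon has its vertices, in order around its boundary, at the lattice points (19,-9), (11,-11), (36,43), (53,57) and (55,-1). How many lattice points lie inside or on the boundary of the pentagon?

1572

By the shoelace formula, twice the signed area is |(19·(-11) − 11·(-9)) + (11·43 − 36·(-11)) + (36·57 − 53·43) + (53·(-1) − 55·57) + (55·(-9) − 19·(-1))| = 3132, so the area is 1566.
The number of boundary lattice points is Σ gcd(|Δx|,|Δy|) = gcd(8,2) + gcd(25,54) + gcd(17,14) + gcd(2,58) + gcd(36,8) = 2+1+1+2+4 = 10.
Pick's theorem gives I = A − B/2 + 1 = 1566 − 10/2 + 1 = 1562, so the closed region contains I + B = 1562 + 10 = 1572 lattice points.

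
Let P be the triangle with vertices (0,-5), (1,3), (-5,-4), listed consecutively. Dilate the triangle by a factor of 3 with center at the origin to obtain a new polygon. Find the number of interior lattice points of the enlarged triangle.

181

Using the shoelace formula, 2A = |(0·3 − 1·(-5)) + (1·(-4) − (-5)·3) + ((-5)·(-5) − 0·(-4))| = 41, so the area is 41/2.
Along each edge there are gcd(|Δx|,|Δy|)+1 lattice points, so counting each shared vertex once the boundary has gcd(1,8) + gcd(6,7) + gcd(5,1) = 1+1+1 = 3.
Scaling by 3 multiplies the area by 3² = 9 (so the new area is 184.5) and multiplies the boundary lattice-point count by 3, giving 9.
By Pick's theorem, the interior count of the dilated polygon is 184.5 − 9/2 + 1 = 181.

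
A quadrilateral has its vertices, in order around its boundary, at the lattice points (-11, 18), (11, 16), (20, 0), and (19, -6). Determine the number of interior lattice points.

265

Using the shoelace formula, 2A = |[(-11)·16 − 11·18] + [11·0 − 20·16] + [20·(-6) − 19·0] + [19·18 − (-11)·(-6)]| = 538, so the area is 269.
Summing gcd(|Δx|,|Δy|) over the edges gives the boundary count: gcd(22,2) + gcd(9,16) + gcd(1,6) + gcd(30,24) = 2+1+1+6 = 10.
Pick's theorem gives I = A − B/2 + 1 = 269 − 10/2 + 1 = 265.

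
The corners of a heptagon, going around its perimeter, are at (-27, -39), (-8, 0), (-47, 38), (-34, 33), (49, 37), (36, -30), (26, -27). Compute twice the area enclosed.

The shoelace formula gives twice the area as |[(-27)·0 − (-8)·(-39)] + [(-8)·38 − (-47)·0] + [(-47)·33 − (-34)·38] + [(-34)·37 − 49·33] + [49·(-30) − 36·37] + [36·(-27) − 26·(-30)] + [26·(-39) − (-27)·(-27)]| = 8487, so the area is 4243.5.

8487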